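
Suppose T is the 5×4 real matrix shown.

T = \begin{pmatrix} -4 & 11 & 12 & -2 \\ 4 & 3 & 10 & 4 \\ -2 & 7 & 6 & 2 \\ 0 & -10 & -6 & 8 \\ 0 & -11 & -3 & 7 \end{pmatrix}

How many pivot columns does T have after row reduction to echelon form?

Row reduce to echelon form.
R2 ← R2 + R1: [0, 14, 22, 2]
R3 ← R3 − (1/2)·R1: [0, 3/2, 0, 3]
R3 ← R3 − (3/28)·R2: [0, 0, -33/14, 39/14]
R4 ← R4 + (5/7)·R2: [0, 0, 68/7, 66/7]
R5 ← R5 + (11/14)·R2: [0, 0, 100/7, 60/7]
R4 ← R4 + (136/33)·R3: [0, 0, 0, 230/11]
R5 ← R5 + (200/33)·R3: [0, 0, 0, 280/11]
R5 ← R5 − (28/23)·R4: [0, 0, 0, 0]
Echelon form has 4 nonzero rows, so rank(T) = 4.
Each nonzero row contributes one pivot column: 4 pivot columns.

4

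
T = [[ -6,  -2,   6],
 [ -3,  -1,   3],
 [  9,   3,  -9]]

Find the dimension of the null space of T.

2

Row reduce to echelon form.
R2 ← R2 − (1/2)·R1: [0, 0, 0]
R3 ← R3 + (3/2)·R1: [0, 0, 0]
1 nonzero row, so rank(T) = 1.
T has 3 columns; by rank–nullity, nullity = 3 − 1 = 2.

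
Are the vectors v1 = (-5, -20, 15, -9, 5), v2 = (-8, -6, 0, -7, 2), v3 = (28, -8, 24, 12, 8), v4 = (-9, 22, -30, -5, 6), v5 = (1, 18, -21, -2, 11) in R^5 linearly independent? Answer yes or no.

Form the matrix with these vectors as rows and row reduce.
R2 ← R2 − (8/5)·R1: [0, 26, -24, 37/5, -6]
R3 ← R3 + (28/5)·R1: [0, -120, 108, -192/5, 36]
R4 ← R4 − (9/5)·R1: [0, 58, -57, 56/5, -3]
R5 ← R5 + (1/5)·R1: [0, 14, -18, -19/5, 12]
R3 ← R3 + (60/13)·R2: [0, 0, -36/13, -276/65, 108/13]
R4 ← R4 − (29/13)·R2: [0, 0, -45/13, -69/13, 135/13]
R5 ← R5 − (7/13)·R2: [0, 0, -66/13, -506/65, 198/13]
R4 ← R4 − (5/4)·R3: [0, 0, 0, 0, 0]
R5 ← R5 − (11/6)·R3: [0, 0, 0, 0, 0]
3 nonzero rows, so the 5 vectors span a space of dimension 3.
Since 3 < 5, the vectors are linearly dependent.

no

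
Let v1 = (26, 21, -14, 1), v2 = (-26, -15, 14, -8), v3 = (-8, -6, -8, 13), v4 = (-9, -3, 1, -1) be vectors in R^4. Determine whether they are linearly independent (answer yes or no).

Form the matrix with these vectors as rows and row reduce.
R2 ← R2 + R1: [0, 6, 0, -7]
R3 ← R3 + (4/13)·R1: [0, 6/13, -160/13, 173/13]
R4 ← R4 + (9/26)·R1: [0, 111/26, -50/13, -17/26]
R3 ← R3 − (1/13)·R2: [0, 0, -160/13, 180/13]
R4 ← R4 − (37/52)·R2: [0, 0, -50/13, 225/52]
R4 ← R4 − (5/16)·R3: [0, 0, 0, 0]
3 nonzero rows, so the 4 vectors span a space of dimension 3.
Since 3 < 4, the vectors are linearly dependent.

no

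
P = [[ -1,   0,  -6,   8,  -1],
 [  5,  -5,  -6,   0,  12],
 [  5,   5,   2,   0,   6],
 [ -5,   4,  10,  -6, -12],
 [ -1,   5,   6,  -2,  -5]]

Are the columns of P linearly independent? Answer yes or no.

Row reduce P to echelon form.
R2 ← R2 + (5)·R1: [0, -5, -36, 40, 7]
R3 ← R3 + (5)·R1: [0, 5, -28, 40, 1]
R4 ← R4 − (5)·R1: [0, 4, 40, -46, -7]
R5 ← R5 − R1: [0, 5, 12, -10, -4]
R3 ← R3 + R2: [0, 0, -64, 80, 8]
R4 ← R4 + (4/5)·R2: [0, 0, 56/5, -14, -7/5]
R5 ← R5 + R2: [0, 0, -24, 30, 3]
R4 ← R4 + (7/40)·R3: [0, 0, 0, 0, 0]
R5 ← R5 − (3/8)·R3: [0, 0, 0, 0, 0]
3 pivots among 5 columns.
Only 3 < 5 pivot columns, so the columns are linearly dependent.

no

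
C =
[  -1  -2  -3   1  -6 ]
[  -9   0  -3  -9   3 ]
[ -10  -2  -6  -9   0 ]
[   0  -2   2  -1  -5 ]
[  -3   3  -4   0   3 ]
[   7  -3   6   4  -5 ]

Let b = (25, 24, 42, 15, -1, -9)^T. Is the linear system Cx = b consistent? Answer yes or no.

yes

Row reduce the augmented matrix [C | b].
R2 ← R2 − (9)·R1: [0, 18, 24, -18, 57, -201]
R3 ← R3 − (10)·R1: [0, 18, 24, -19, 60, -208]
R5 ← R5 − (3)·R1: [0, 9, 5, -3, 21, -76]
R6 ← R6 + (7)·R1: [0, -17, -15, 11, -47, 166]
R3 ← R3 − R2: [0, 0, 0, -1, 3, -7]
R4 ← R4 + (1/9)·R2: [0, 0, 14/3, -3, 4/3, -22/3]
R5 ← R5 − (1/2)·R2: [0, 0, -7, 6, -15/2, 49/2]
R6 ← R6 + (17/18)·R2: [0, 0, 23/3, -6, 41/6, -143/6]
Swap R3 ↔ R4
R5 ← R5 + (3/2)·R3: [0, 0, 0, 3/2, -11/2, 27/2]
R6 ← R6 − (23/14)·R3: [0, 0, 0, -15/14, 65/14, -165/14]
R5 ← R5 + (3/2)·R4: [0, 0, 0, 0, -1, 3]
R6 ← R6 − (15/14)·R4: [0, 0, 0, 0, 10/7, -30/7]
R6 ← R6 + (10/7)·R5: [0, 0, 0, 0, 0, 0]
The echelon form has 5 nonzero rows, and every pivot lies in the first 5 columns, so rank(C) = rank([C|b]) = 5.
The system is consistent.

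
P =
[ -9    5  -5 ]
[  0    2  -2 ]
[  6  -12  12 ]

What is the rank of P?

Row reduce to echelon form.
R3 ← R3 + (2/3)·R1: [0, -26/3, 26/3]
R3 ← R3 + (13/3)·R2: [0, 0, 0]
Echelon form has 2 nonzero rows, so rank(P) = 2.

2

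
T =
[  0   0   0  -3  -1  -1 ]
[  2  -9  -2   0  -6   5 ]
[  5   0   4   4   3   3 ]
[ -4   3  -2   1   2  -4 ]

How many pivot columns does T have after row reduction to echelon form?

4

Row reduce to echelon form.
Swap R1 ↔ R2
R3 ← R3 − (5/2)·R1: [0, 45/2, 9, 4, 18, -19/2]
R4 ← R4 + (2)·R1: [0, -15, -6, 1, -10, 6]
Swap R2 ↔ R3
R4 ← R4 + (2/3)·R2: [0, 0, 0, 11/3, 2, -1/3]
R4 ← R4 + (11/9)·R3: [0, 0, 0, 0, 7/9, -14/9]
Echelon form has 4 nonzero rows, so rank(T) = 4.
Each nonzero row contributes one pivot column: 4 pivot columns.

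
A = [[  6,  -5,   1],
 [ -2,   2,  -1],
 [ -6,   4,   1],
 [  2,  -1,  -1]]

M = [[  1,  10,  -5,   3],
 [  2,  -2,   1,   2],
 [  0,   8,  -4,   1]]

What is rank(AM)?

2

First compute AM:
[[ -4,  78, -39,   9],
 [  2, -32,  16,  -3],
 [  2, -60,  30,  -9],
 [  0,  14,  -7,   3]]
Now row reduce the product.
R2 ← R2 + (1/2)·R1: [0, 7, -7/2, 3/2]
R3 ← R3 + (1/2)·R1: [0, -21, 21/2, -9/2]
R3 ← R3 + (3)·R2: [0, 0, 0, 0]
R4 ← R4 − (2)·R2: [0, 0, 0, 0]
2 nonzero rows, so rank(AM) = 2.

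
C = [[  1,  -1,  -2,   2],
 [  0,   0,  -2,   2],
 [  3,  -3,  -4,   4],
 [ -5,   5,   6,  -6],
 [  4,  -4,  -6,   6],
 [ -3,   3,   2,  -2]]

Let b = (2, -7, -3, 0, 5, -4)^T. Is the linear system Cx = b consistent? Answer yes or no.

Row reduce the augmented matrix [C | b].
R3 ← R3 − (3)·R1: [0, 0, 2, -2, -9]
R4 ← R4 + (5)·R1: [0, 0, -4, 4, 10]
R5 ← R5 − (4)·R1: [0, 0, 2, -2, -3]
R6 ← R6 + (3)·R1: [0, 0, -4, 4, 2]
R3 ← R3 + R2: [0, 0, 0, 0, -16]
R4 ← R4 − (2)·R2: [0, 0, 0, 0, 24]
R5 ← R5 + R2: [0, 0, 0, 0, -10]
R6 ← R6 − (2)·R2: [0, 0, 0, 0, 16]
R4 ← R4 + (3/2)·R3: [0, 0, 0, 0, 0]
R5 ← R5 − (5/8)·R3: [0, 0, 0, 0, 0]
R6 ← R6 + R3: [0, 0, 0, 0, 0]
The echelon form has 3 nonzero rows; the last pivot sits in the augmented column, so rank(C) = 2 but rank([C|b]) = 3.
Since the ranks differ, the system is inconsistent.

no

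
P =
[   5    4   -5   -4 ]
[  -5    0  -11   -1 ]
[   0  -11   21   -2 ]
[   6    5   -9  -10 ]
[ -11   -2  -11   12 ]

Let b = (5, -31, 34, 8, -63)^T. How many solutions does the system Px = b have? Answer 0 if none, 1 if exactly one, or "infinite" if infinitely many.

Row reduce the augmented matrix [P | b].
R2 ← R2 + R1: [0, 4, -16, -5, -26]
R4 ← R4 − (6/5)·R1: [0, 1/5, -3, -26/5, 2]
R5 ← R5 + (11/5)·R1: [0, 34/5, -22, 16/5, -52]
R3 ← R3 + (11/4)·R2: [0, 0, -23, -63/4, -75/2]
R4 ← R4 − (1/20)·R2: [0, 0, -11/5, -99/20, 33/10]
R5 ← R5 − (17/10)·R2: [0, 0, 26/5, 117/10, -39/5]
R4 ← R4 − (11/115)·R3: [0, 0, 0, -396/115, 792/115]
R5 ← R5 + (26/115)·R3: [0, 0, 0, 936/115, -1872/115]
R5 ← R5 + (26/11)·R4: [0, 0, 0, 0, 0]
The echelon form has 4 nonzero rows, and every pivot lies in the first 4 columns, so rank(P) = rank([P|b]) = 4.
The system is consistent.
rank = 4 = number of unknowns, so the solution is unique.

1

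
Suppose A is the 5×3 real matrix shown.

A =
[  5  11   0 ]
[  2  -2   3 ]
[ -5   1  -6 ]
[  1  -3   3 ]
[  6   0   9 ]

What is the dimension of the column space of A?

3

Row reduce to echelon form.
R2 ← R2 − (2/5)·R1: [0, -32/5, 3]
R3 ← R3 + R1: [0, 12, -6]
R4 ← R4 − (1/5)·R1: [0, -26/5, 3]
R5 ← R5 − (6/5)·R1: [0, -66/5, 9]
R3 ← R3 + (15/8)·R2: [0, 0, -3/8]
R4 ← R4 − (13/16)·R2: [0, 0, 9/16]
R5 ← R5 − (33/16)·R2: [0, 0, 45/16]
R4 ← R4 + (3/2)·R3: [0, 0, 0]
R5 ← R5 + (15/2)·R3: [0, 0, 0]
Echelon form has 3 nonzero rows, so rank(A) = 3.
The column space has dimension equal to the rank: 3.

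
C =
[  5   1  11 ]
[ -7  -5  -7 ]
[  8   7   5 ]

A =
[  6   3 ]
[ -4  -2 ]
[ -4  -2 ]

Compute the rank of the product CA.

First compute CA:
[[-18,  -9],
 [  6,   3],
 [  0,   0]]
Now row reduce the product.
R2 ← R2 + (1/3)·R1: [0, 0]
1 nonzero row, so rank(CA) = 1.

1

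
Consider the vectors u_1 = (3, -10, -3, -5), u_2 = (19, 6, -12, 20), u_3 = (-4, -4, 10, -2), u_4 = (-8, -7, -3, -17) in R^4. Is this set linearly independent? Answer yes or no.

Form the matrix with these vectors as rows and row reduce.
R2 ← R2 − (19/3)·R1: [0, 208/3, 7, 155/3]
R3 ← R3 + (4/3)·R1: [0, -52/3, 6, -26/3]
R4 ← R4 + (8/3)·R1: [0, -101/3, -11, -91/3]
R3 ← R3 + (1/4)·R2: [0, 0, 31/4, 17/4]
R4 ← R4 + (101/208)·R2: [0, 0, -1581/208, -1091/208]
R4 ← R4 + (51/52)·R3: [0, 0, 0, -14/13]
4 nonzero rows, so the 4 vectors span a space of dimension 4.
Since 4 = 4, the vectors are linearly independent.

yes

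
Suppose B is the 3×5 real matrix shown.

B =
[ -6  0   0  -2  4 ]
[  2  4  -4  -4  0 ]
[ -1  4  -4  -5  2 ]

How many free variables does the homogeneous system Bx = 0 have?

3

Row reduce to echelon form.
R2 ← R2 + (1/3)·R1: [0, 4, -4, -14/3, 4/3]
R3 ← R3 − (1/6)·R1: [0, 4, -4, -14/3, 4/3]
R3 ← R3 − R2: [0, 0, 0, 0, 0]
2 nonzero rows, so rank(B) = 2.
B has 5 columns; by rank–nullity, nullity = 5 − 2 = 3.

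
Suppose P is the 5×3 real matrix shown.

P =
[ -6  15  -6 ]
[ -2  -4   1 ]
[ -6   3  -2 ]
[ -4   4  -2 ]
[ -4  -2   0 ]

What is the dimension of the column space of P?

Row reduce to echelon form.
R2 ← R2 − (1/3)·R1: [0, -9, 3]
R3 ← R3 − R1: [0, -12, 4]
R4 ← R4 − (2/3)·R1: [0, -6, 2]
R5 ← R5 − (2/3)·R1: [0, -12, 4]
R3 ← R3 − (4/3)·R2: [0, 0, 0]
R4 ← R4 − (2/3)·R2: [0, 0, 0]
R5 ← R5 − (4/3)·R2: [0, 0, 0]
Echelon form has 2 nonzero rows, so rank(P) = 2.
The column space has dimension equal to the rank: 2.

2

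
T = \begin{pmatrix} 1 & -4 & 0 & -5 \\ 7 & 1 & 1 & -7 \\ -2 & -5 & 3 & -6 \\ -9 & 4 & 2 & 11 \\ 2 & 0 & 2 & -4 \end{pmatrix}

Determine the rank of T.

Row reduce to echelon form.
R2 ← R2 − (7)·R1: [0, 29, 1, 28]
R3 ← R3 + (2)·R1: [0, -13, 3, -16]
R4 ← R4 + (9)·R1: [0, -32, 2, -34]
R5 ← R5 − (2)·R1: [0, 8, 2, 6]
R3 ← R3 + (13/29)·R2: [0, 0, 100/29, -100/29]
R4 ← R4 + (32/29)·R2: [0, 0, 90/29, -90/29]
R5 ← R5 − (8/29)·R2: [0, 0, 50/29, -50/29]
R4 ← R4 − (9/10)·R3: [0, 0, 0, 0]
R5 ← R5 − (1/2)·R3: [0, 0, 0, 0]
Echelon form has 3 nonzero rows, so rank(T) = 3.

3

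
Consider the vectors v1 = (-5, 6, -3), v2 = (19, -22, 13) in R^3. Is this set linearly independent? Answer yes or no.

Form the matrix with these vectors as rows and row reduce.
R2 ← R2 + (19/5)·R1: [0, 4/5, 8/5]
2 nonzero rows, so the 2 vectors span a space of dimension 2.
Since 2 = 2, the vectors are linearly independent.

yes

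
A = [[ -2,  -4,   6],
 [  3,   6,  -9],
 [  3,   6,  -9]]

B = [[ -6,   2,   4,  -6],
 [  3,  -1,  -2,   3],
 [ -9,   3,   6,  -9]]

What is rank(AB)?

1

First compute AB:
[[-54,  18,  36, -54],
 [ 81, -27, -54,  81],
 [ 81, -27, -54,  81]]
Now row reduce the product.
R2 ← R2 + (3/2)·R1: [0, 0, 0, 0]
R3 ← R3 + (3/2)·R1: [0, 0, 0, 0]
1 nonzero row, so rank(AB) = 1.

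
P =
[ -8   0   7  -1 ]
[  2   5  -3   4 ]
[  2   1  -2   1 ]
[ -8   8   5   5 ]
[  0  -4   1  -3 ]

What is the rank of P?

Row reduce to echelon form.
R2 ← R2 + (1/4)·R1: [0, 5, -5/4, 15/4]
R3 ← R3 + (1/4)·R1: [0, 1, -1/4, 3/4]
R4 ← R4 − R1: [0, 8, -2, 6]
R3 ← R3 − (1/5)·R2: [0, 0, 0, 0]
R4 ← R4 − (8/5)·R2: [0, 0, 0, 0]
R5 ← R5 + (4/5)·R2: [0, 0, 0, 0]
Echelon form has 2 nonzero rows, so rank(P) = 2.

2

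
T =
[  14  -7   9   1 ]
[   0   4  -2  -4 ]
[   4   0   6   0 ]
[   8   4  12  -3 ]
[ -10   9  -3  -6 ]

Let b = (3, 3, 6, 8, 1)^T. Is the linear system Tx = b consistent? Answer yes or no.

no

Row reduce the augmented matrix [T | b].
R3 ← R3 − (2/7)·R1: [0, 2, 24/7, -2/7, 36/7]
R4 ← R4 − (4/7)·R1: [0, 8, 48/7, -25/7, 44/7]
R5 ← R5 + (5/7)·R1: [0, 4, 24/7, -37/7, 22/7]
R3 ← R3 − (1/2)·R2: [0, 0, 31/7, 12/7, 51/14]
R4 ← R4 − (2)·R2: [0, 0, 76/7, 31/7, 2/7]
R5 ← R5 − R2: [0, 0, 38/7, -9/7, 1/7]
R4 ← R4 − (76/31)·R3: [0, 0, 0, 7/31, -268/31]
R5 ← R5 − (38/31)·R3: [0, 0, 0, -105/31, -134/31]
R5 ← R5 + (15)·R4: [0, 0, 0, 0, -134]
The echelon form has 5 nonzero rows; the last pivot sits in the augmented column, so rank(T) = 4 but rank([T|b]) = 5.
Since the ranks differ, the system is inconsistent.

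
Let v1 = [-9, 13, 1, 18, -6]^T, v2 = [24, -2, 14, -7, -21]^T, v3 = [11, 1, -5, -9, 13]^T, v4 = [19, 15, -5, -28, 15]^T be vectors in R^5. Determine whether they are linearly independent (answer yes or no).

Form the matrix with these vectors as rows and row reduce.
R2 ← R2 + (8/3)·R1: [0, 98/3, 50/3, 41, -37]
R3 ← R3 + (11/9)·R1: [0, 152/9, -34/9, 13, 17/3]
R4 ← R4 + (19/9)·R1: [0, 382/9, -26/9, 10, 7/3]
R3 ← R3 − (76/147)·R2: [0, 0, -1822/147, -1205/147, 1215/49]
R4 ← R4 − (191/147)·R2: [0, 0, -3608/147, -6361/147, 2470/49]
R4 ← R4 − (1804/911)·R3: [0, 0, 0, -24633/911, 1190/911]
4 nonzero rows, so the 4 vectors span a space of dimension 4.
Since 4 = 4, the vectors are linearly independent.

yes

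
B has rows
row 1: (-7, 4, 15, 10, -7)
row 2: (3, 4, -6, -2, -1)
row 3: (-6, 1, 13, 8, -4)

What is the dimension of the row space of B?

Row reduce to echelon form.
R2 ← R2 + (3/7)·R1: [0, 40/7, 3/7, 16/7, -4]
R3 ← R3 − (6/7)·R1: [0, -17/7, 1/7, -4/7, 2]
R3 ← R3 + (17/40)·R2: [0, 0, 13/40, 2/5, 3/10]
Echelon form has 3 nonzero rows, so rank(B) = 3.
The row space has dimension equal to the rank: 3.

3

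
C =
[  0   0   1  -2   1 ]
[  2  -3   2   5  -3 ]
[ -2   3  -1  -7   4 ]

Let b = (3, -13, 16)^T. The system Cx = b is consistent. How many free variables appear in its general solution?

3

Row reduce the augmented matrix [C | b].
Swap R1 ↔ R2
R3 ← R3 + R1: [0, 0, 1, -2, 1, 3]
R3 ← R3 − R2: [0, 0, 0, 0, 0, 0]
The echelon form has 2 nonzero rows, and every pivot lies in the first 5 columns, so rank(C) = rank([C|b]) = 2.
The system is consistent.
Free variables = (unknowns) − (rank) = 5 − 2 = 3.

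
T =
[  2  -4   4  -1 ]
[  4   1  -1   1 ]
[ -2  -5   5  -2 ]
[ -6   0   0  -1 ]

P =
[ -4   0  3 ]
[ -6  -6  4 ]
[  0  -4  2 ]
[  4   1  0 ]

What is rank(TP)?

First compute TP:
[[ 12,   7,  -2],
 [-18,  -1,  14],
 [ 30,   8, -16],
 [ 20,  -1, -18]]
Now row reduce the product.
R2 ← R2 + (3/2)·R1: [0, 19/2, 11]
R3 ← R3 − (5/2)·R1: [0, -19/2, -11]
R4 ← R4 − (5/3)·R1: [0, -38/3, -44/3]
R3 ← R3 + R2: [0, 0, 0]
R4 ← R4 + (4/3)·R2: [0, 0, 0]
2 nonzero rows, so rank(TP) = 2.

2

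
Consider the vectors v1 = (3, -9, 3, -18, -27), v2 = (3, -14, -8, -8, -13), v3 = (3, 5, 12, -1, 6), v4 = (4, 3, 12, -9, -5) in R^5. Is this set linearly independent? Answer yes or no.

Form the matrix with these vectors as rows and row reduce.
R2 ← R2 − R1: [0, -5, -11, 10, 14]
R3 ← R3 − R1: [0, 14, 9, 17, 33]
R4 ← R4 − (4/3)·R1: [0, 15, 8, 15, 31]
R3 ← R3 + (14/5)·R2: [0, 0, -109/5, 45, 361/5]
R4 ← R4 + (3)·R2: [0, 0, -25, 45, 73]
R4 ← R4 − (125/109)·R3: [0, 0, 0, -720/109, -1068/109]
4 nonzero rows, so the 4 vectors span a space of dimension 4.
Since 4 = 4, the vectors are linearly independent.

yes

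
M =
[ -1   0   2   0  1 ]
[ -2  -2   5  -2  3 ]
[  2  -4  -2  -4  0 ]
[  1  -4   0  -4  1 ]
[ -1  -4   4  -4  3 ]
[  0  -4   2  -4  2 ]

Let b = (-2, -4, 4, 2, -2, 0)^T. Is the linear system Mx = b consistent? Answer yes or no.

yes

Row reduce the augmented matrix [M | b].
R2 ← R2 − (2)·R1: [0, -2, 1, -2, 1, 0]
R3 ← R3 + (2)·R1: [0, -4, 2, -4, 2, 0]
R4 ← R4 + R1: [0, -4, 2, -4, 2, 0]
R5 ← R5 − R1: [0, -4, 2, -4, 2, 0]
R3 ← R3 − (2)·R2: [0, 0, 0, 0, 0, 0]
R4 ← R4 − (2)·R2: [0, 0, 0, 0, 0, 0]
R5 ← R5 − (2)·R2: [0, 0, 0, 0, 0, 0]
R6 ← R6 − (2)·R2: [0, 0, 0, 0, 0, 0]
The echelon form has 2 nonzero rows, and every pivot lies in the first 5 columns, so rank(M) = rank([M|b]) = 2.
The system is consistent.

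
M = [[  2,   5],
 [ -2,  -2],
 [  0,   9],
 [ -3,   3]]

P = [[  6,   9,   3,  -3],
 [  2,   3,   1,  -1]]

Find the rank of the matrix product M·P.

First compute MP:
[[ 22,  33,  11, -11],
 [-16, -24,  -8,   8],
 [ 18,  27,   9,  -9],
 [-12, -18,  -6,   6]]
Now row reduce the product.
R2 ← R2 + (8/11)·R1: [0, 0, 0, 0]
R3 ← R3 − (9/11)·R1: [0, 0, 0, 0]
R4 ← R4 + (6/11)·R1: [0, 0, 0, 0]
1 nonzero row, so rank(MP) = 1.

1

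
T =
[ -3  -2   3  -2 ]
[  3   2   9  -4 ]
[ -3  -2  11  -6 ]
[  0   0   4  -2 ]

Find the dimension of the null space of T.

Row reduce to echelon form.
R2 ← R2 + R1: [0, 0, 12, -6]
R3 ← R3 − R1: [0, 0, 8, -4]
R3 ← R3 − (2/3)·R2: [0, 0, 0, 0]
R4 ← R4 − (1/3)·R2: [0, 0, 0, 0]
2 nonzero rows, so rank(T) = 2.
T has 4 columns; by rank–nullity, nullity = 4 − 2 = 2.

2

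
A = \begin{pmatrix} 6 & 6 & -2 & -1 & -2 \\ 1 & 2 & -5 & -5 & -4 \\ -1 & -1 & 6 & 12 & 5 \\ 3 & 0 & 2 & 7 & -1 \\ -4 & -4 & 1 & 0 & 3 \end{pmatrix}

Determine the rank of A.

Row reduce to echelon form.
R2 ← R2 − (1/6)·R1: [0, 1, -14/3, -29/6, -11/3]
R3 ← R3 + (1/6)·R1: [0, 0, 17/3, 71/6, 14/3]
R4 ← R4 − (1/2)·R1: [0, -3, 3, 15/2, 0]
R5 ← R5 + (2/3)·R1: [0, 0, -1/3, -2/3, 5/3]
R4 ← R4 + (3)·R2: [0, 0, -11, -7, -11]
R4 ← R4 + (33/17)·R3: [0, 0, 0, 543/34, -33/17]
R5 ← R5 + (1/17)·R3: [0, 0, 0, 1/34, 33/17]
R5 ← R5 − (1/543)·R4: [0, 0, 0, 0, 352/181]
Echelon form has 5 nonzero rows, so rank(A) = 5.

5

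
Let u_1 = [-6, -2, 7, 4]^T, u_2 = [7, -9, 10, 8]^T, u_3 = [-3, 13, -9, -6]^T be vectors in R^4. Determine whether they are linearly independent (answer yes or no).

Form the matrix with these vectors as rows and row reduce.
R2 ← R2 + (7/6)·R1: [0, -34/3, 109/6, 38/3]
R3 ← R3 − (1/2)·R1: [0, 14, -25/2, -8]
R3 ← R3 + (21/17)·R2: [0, 0, 169/17, 130/17]
3 nonzero rows, so the 3 vectors span a space of dimension 3.
Since 3 = 3, the vectors are linearly independent.

yes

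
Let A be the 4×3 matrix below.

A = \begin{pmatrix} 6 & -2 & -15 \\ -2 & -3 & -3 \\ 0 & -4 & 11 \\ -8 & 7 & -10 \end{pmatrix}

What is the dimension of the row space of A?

Row reduce to echelon form.
R2 ← R2 + (1/3)·R1: [0, -11/3, -8]
R4 ← R4 + (4/3)·R1: [0, 13/3, -30]
R3 ← R3 − (12/11)·R2: [0, 0, 217/11]
R4 ← R4 + (13/11)·R2: [0, 0, -434/11]
R4 ← R4 + (2)·R3: [0, 0, 0]
Echelon form has 3 nonzero rows, so rank(A) = 3.
The row space has dimension equal to the rank: 3.

3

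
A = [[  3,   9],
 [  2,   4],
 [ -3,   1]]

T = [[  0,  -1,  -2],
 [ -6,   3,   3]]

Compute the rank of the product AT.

First compute AT:
[[-54,  24,  21],
 [-24,  10,   8],
 [ -6,   6,   9]]
Now row reduce the product.
R2 ← R2 − (4/9)·R1: [0, -2/3, -4/3]
R3 ← R3 − (1/9)·R1: [0, 10/3, 20/3]
R3 ← R3 + (5)·R2: [0, 0, 0]
2 nonzero rows, so rank(AT) = 2.

2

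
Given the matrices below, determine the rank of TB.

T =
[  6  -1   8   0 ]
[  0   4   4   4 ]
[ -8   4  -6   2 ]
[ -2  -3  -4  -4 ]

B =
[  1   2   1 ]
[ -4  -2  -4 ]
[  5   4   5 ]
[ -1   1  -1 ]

2

First compute TB:
[[ 50,  46,  50],
 [  0,  12,   0],
 [-56, -46, -56],
 [ -6, -18,  -6]]
Now row reduce the product.
R3 ← R3 + (28/25)·R1: [0, 138/25, 0]
R4 ← R4 + (3/25)·R1: [0, -312/25, 0]
R3 ← R3 − (23/50)·R2: [0, 0, 0]
R4 ← R4 + (26/25)·R2: [0, 0, 0]
2 nonzero rows, so rank(TB) = 2.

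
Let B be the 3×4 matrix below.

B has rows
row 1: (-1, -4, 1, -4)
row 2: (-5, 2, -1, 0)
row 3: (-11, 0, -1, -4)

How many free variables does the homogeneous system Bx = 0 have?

Row reduce to echelon form.
R2 ← R2 − (5)·R1: [0, 22, -6, 20]
R3 ← R3 − (11)·R1: [0, 44, -12, 40]
R3 ← R3 − (2)·R2: [0, 0, 0, 0]
2 nonzero rows, so rank(B) = 2.
B has 4 columns; by rank–nullity, nullity = 4 − 2 = 2.

2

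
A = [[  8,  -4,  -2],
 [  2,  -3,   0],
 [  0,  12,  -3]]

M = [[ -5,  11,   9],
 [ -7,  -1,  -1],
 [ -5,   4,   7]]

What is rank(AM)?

First compute AM:
[[ -2,  84,  62],
 [ 11,  25,  21],
 [-69, -24, -33]]
Now row reduce the product.
R2 ← R2 + (11/2)·R1: [0, 487, 362]
R3 ← R3 − (69/2)·R1: [0, -2922, -2172]
R3 ← R3 + (6)·R2: [0, 0, 0]
2 nonzero rows, so rank(AM) = 2.

2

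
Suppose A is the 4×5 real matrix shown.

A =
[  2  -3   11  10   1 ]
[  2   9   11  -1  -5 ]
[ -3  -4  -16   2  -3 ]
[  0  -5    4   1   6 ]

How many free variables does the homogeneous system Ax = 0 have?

1

Row reduce to echelon form.
R2 ← R2 − R1: [0, 12, 0, -11, -6]
R3 ← R3 + (3/2)·R1: [0, -17/2, 1/2, 17, -3/2]
R3 ← R3 + (17/24)·R2: [0, 0, 1/2, 221/24, -23/4]
R4 ← R4 + (5/12)·R2: [0, 0, 4, -43/12, 7/2]
R4 ← R4 − (8)·R3: [0, 0, 0, -309/4, 99/2]
4 nonzero rows, so rank(A) = 4.
A has 5 columns; by rank–nullity, nullity = 5 − 4 = 1.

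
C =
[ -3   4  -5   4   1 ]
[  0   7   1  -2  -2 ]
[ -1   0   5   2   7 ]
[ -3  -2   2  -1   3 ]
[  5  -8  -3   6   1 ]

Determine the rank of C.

Row reduce to echelon form.
R3 ← R3 − (1/3)·R1: [0, -4/3, 20/3, 2/3, 20/3]
R4 ← R4 − R1: [0, -6, 7, -5, 2]
R5 ← R5 + (5/3)·R1: [0, -4/3, -34/3, 38/3, 8/3]
R3 ← R3 + (4/21)·R2: [0, 0, 48/7, 2/7, 44/7]
R4 ← R4 + (6/7)·R2: [0, 0, 55/7, -47/7, 2/7]
R5 ← R5 + (4/21)·R2: [0, 0, -78/7, 86/7, 16/7]
R4 ← R4 − (55/48)·R3: [0, 0, 0, -169/24, -83/12]
R5 ← R5 + (13/8)·R3: [0, 0, 0, 51/4, 25/2]
R5 ← R5 + (306/169)·R4: [0, 0, 0, 0, -4/169]
Echelon form has 5 nonzero rows, so rank(C) = 5.

5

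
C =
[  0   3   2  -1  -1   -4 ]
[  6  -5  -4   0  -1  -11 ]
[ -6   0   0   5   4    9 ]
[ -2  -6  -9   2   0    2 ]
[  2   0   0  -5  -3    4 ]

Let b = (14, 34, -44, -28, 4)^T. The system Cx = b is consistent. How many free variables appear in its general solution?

2

Row reduce the augmented matrix [C | b].
Swap R1 ↔ R2
R3 ← R3 + R1: [0, -5, -4, 5, 3, -2, -10]
R4 ← R4 + (1/3)·R1: [0, -23/3, -31/3, 2, -1/3, -5/3, -50/3]
R5 ← R5 − (1/3)·R1: [0, 5/3, 4/3, -5, -8/3, 23/3, -22/3]
R3 ← R3 + (5/3)·R2: [0, 0, -2/3, 10/3, 4/3, -26/3, 40/3]
R4 ← R4 + (23/9)·R2: [0, 0, -47/9, -5/9, -26/9, -107/9, 172/9]
R5 ← R5 − (5/9)·R2: [0, 0, 2/9, -40/9, -19/9, 89/9, -136/9]
R4 ← R4 − (47/6)·R3: [0, 0, 0, -80/3, -40/3, 56, -256/3]
R5 ← R5 + (1/3)·R3: [0, 0, 0, -10/3, -5/3, 7, -32/3]
R5 ← R5 − (1/8)·R4: [0, 0, 0, 0, 0, 0, 0]
The echelon form has 4 nonzero rows, and every pivot lies in the first 6 columns, so rank(C) = rank([C|b]) = 4.
The system is consistent.
Free variables = (unknowns) − (rank) = 6 − 4 = 2.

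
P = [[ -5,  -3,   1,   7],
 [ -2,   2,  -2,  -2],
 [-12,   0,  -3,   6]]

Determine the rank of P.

Row reduce to echelon form.
R2 ← R2 − (2/5)·R1: [0, 16/5, -12/5, -24/5]
R3 ← R3 − (12/5)·R1: [0, 36/5, -27/5, -54/5]
R3 ← R3 − (9/4)·R2: [0, 0, 0, 0]
Echelon form has 2 nonzero rows, so rank(P) = 2.

2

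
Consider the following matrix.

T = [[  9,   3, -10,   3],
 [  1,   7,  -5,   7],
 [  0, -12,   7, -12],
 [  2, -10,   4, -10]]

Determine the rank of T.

Row reduce to echelon form.
R2 ← R2 − (1/9)·R1: [0, 20/3, -35/9, 20/3]
R4 ← R4 − (2/9)·R1: [0, -32/3, 56/9, -32/3]
R3 ← R3 + (9/5)·R2: [0, 0, 0, 0]
R4 ← R4 + (8/5)·R2: [0, 0, 0, 0]
Echelon form has 2 nonzero rows, so rank(T) = 2.

2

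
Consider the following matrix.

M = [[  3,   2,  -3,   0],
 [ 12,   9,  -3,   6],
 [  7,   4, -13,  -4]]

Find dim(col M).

2

Row reduce to echelon form.
R2 ← R2 − (4)·R1: [0, 1, 9, 6]
R3 ← R3 − (7/3)·R1: [0, -2/3, -6, -4]
R3 ← R3 + (2/3)·R2: [0, 0, 0, 0]
Echelon form has 2 nonzero rows, so rank(M) = 2.
The column space has dimension equal to the rank: 2.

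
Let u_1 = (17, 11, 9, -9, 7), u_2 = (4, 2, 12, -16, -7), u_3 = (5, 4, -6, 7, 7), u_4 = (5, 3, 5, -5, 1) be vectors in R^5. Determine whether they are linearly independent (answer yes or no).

Form the matrix with these vectors as rows and row reduce.
R2 ← R2 − (4/17)·R1: [0, -10/17, 168/17, -236/17, -147/17]
R3 ← R3 − (5/17)·R1: [0, 13/17, -147/17, 164/17, 84/17]
R4 ← R4 − (5/17)·R1: [0, -4/17, 40/17, -40/17, -18/17]
R3 ← R3 + (13/10)·R2: [0, 0, 21/5, -42/5, -63/10]
R4 ← R4 − (2/5)·R2: [0, 0, -8/5, 16/5, 12/5]
R4 ← R4 + (8/21)·R3: [0, 0, 0, 0, 0]
3 nonzero rows, so the 4 vectors span a space of dimension 3.
Since 3 < 4, the vectors are linearly dependent.

no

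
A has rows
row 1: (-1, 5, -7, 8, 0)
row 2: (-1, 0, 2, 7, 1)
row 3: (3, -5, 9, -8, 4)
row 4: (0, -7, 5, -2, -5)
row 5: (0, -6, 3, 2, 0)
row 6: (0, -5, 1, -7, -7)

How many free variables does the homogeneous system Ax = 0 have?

0

Row reduce to echelon form.
R2 ← R2 − R1: [0, -5, 9, -1, 1]
R3 ← R3 + (3)·R1: [0, 10, -12, 16, 4]
R3 ← R3 + (2)·R2: [0, 0, 6, 14, 6]
R4 ← R4 − (7/5)·R2: [0, 0, -38/5, -3/5, -32/5]
R5 ← R5 − (6/5)·R2: [0, 0, -39/5, 16/5, -6/5]
R6 ← R6 − R2: [0, 0, -8, -6, -8]
R4 ← R4 + (19/15)·R3: [0, 0, 0, 257/15, 6/5]
R5 ← R5 + (13/10)·R3: [0, 0, 0, 107/5, 33/5]
R6 ← R6 + (4/3)·R3: [0, 0, 0, 38/3, 0]
R5 ← R5 − (321/257)·R4: [0, 0, 0, 0, 1311/257]
R6 ← R6 − (190/257)·R4: [0, 0, 0, 0, -228/257]
R6 ← R6 + (4/23)·R5: [0, 0, 0, 0, 0]
5 nonzero rows, so rank(A) = 5.
A has 5 columns; by rank–nullity, nullity = 5 − 5 = 0.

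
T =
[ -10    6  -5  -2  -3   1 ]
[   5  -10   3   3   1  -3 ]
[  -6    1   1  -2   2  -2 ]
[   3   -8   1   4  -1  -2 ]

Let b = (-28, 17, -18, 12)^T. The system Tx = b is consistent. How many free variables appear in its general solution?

Row reduce the augmented matrix [T | b].
R2 ← R2 + (1/2)·R1: [0, -7, 1/2, 2, -1/2, -5/2, 3]
R3 ← R3 − (3/5)·R1: [0, -13/5, 4, -4/5, 19/5, -13/5, -6/5]
R4 ← R4 + (3/10)·R1: [0, -31/5, -1/2, 17/5, -19/10, -17/10, 18/5]
R3 ← R3 − (13/35)·R2: [0, 0, 267/70, -54/35, 279/70, -117/70, -81/35]
R4 ← R4 − (31/35)·R2: [0, 0, -33/35, 57/35, -51/35, 18/35, 33/35]
R4 ← R4 + (22/89)·R3: [0, 0, 0, 111/89, -42/89, 9/89, 33/89]
The echelon form has 4 nonzero rows, and every pivot lies in the first 6 columns, so rank(T) = rank([T|b]) = 4.
The system is consistent.
Free variables = (unknowns) − (rank) = 6 − 4 = 2.

2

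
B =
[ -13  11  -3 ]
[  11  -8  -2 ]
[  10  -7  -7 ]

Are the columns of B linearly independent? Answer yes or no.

yes

Row reduce B to echelon form.
R2 ← R2 + (11/13)·R1: [0, 17/13, -59/13]
R3 ← R3 + (10/13)·R1: [0, 19/13, -121/13]
R3 ← R3 − (19/17)·R2: [0, 0, -72/17]
3 pivots among 3 columns.
Every column is a pivot column, so the columns are linearly independent.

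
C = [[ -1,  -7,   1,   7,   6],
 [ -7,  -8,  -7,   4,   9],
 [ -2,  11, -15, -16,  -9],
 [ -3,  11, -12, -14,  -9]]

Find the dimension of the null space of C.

Row reduce to echelon form.
R2 ← R2 − (7)·R1: [0, 41, -14, -45, -33]
R3 ← R3 − (2)·R1: [0, 25, -17, -30, -21]
R4 ← R4 − (3)·R1: [0, 32, -15, -35, -27]
R3 ← R3 − (25/41)·R2: [0, 0, -347/41, -105/41, -36/41]
R4 ← R4 − (32/41)·R2: [0, 0, -167/41, 5/41, -51/41]
R4 ← R4 − (167/347)·R3: [0, 0, 0, 470/347, -285/347]
4 nonzero rows, so rank(C) = 4.
C has 5 columns; by rank–nullity, nullity = 5 − 4 = 1.

1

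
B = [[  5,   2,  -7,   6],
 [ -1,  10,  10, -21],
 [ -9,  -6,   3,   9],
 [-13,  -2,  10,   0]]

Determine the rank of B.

Row reduce to echelon form.
R2 ← R2 + (1/5)·R1: [0, 52/5, 43/5, -99/5]
R3 ← R3 + (9/5)·R1: [0, -12/5, -48/5, 99/5]
R4 ← R4 + (13/5)·R1: [0, 16/5, -41/5, 78/5]
R3 ← R3 + (3/13)·R2: [0, 0, -99/13, 198/13]
R4 ← R4 − (4/13)·R2: [0, 0, -141/13, 282/13]
R4 ← R4 − (47/33)·R3: [0, 0, 0, 0]
Echelon form has 3 nonzero rows, so rank(B) = 3.

3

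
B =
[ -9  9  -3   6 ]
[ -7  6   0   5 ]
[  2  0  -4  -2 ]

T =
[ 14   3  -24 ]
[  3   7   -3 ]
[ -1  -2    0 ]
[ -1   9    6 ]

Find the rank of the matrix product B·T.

2

First compute BT:
[[-102,  96, 225],
 [-85,  66, 180],
 [ 34,  -4, -60]]
Now row reduce the product.
R2 ← R2 − (5/6)·R1: [0, -14, -15/2]
R3 ← R3 + (1/3)·R1: [0, 28, 15]
R3 ← R3 + (2)·R2: [0, 0, 0]
2 nonzero rows, so rank(BT) = 2.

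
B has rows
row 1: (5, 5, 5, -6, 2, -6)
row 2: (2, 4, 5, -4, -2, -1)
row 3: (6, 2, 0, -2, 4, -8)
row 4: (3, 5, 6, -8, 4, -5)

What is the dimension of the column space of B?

Row reduce to echelon form.
R2 ← R2 − (2/5)·R1: [0, 2, 3, -8/5, -14/5, 7/5]
R3 ← R3 − (6/5)·R1: [0, -4, -6, 26/5, 8/5, -4/5]
R4 ← R4 − (3/5)·R1: [0, 2, 3, -22/5, 14/5, -7/5]
R3 ← R3 + (2)·R2: [0, 0, 0, 2, -4, 2]
R4 ← R4 − R2: [0, 0, 0, -14/5, 28/5, -14/5]
R4 ← R4 + (7/5)·R3: [0, 0, 0, 0, 0, 0]
Echelon form has 3 nonzero rows, so rank(B) = 3.
The column space has dimension equal to the rank: 3.

3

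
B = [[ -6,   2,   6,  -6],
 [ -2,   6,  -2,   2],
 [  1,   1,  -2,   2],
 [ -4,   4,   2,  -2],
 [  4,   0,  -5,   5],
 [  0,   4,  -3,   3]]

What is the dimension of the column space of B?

Row reduce to echelon form.
R2 ← R2 − (1/3)·R1: [0, 16/3, -4, 4]
R3 ← R3 + (1/6)·R1: [0, 4/3, -1, 1]
R4 ← R4 − (2/3)·R1: [0, 8/3, -2, 2]
R5 ← R5 + (2/3)·R1: [0, 4/3, -1, 1]
R3 ← R3 − (1/4)·R2: [0, 0, 0, 0]
R4 ← R4 − (1/2)·R2: [0, 0, 0, 0]
R5 ← R5 − (1/4)·R2: [0, 0, 0, 0]
R6 ← R6 − (3/4)·R2: [0, 0, 0, 0]
Echelon form has 2 nonzero rows, so rank(B) = 2.
The column space has dimension equal to the rank: 2.

2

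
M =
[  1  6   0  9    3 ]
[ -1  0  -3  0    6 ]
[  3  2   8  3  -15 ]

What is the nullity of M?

Row reduce to echelon form.
R2 ← R2 + R1: [0, 6, -3, 9, 9]
R3 ← R3 − (3)·R1: [0, -16, 8, -24, -24]
R3 ← R3 + (8/3)·R2: [0, 0, 0, 0, 0]
2 nonzero rows, so rank(M) = 2.
M has 5 columns; by rank–nullity, nullity = 5 − 2 = 3.

3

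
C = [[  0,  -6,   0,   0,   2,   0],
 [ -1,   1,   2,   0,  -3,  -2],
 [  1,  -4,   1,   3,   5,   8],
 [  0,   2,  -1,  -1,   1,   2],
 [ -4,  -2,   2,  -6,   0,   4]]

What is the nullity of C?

2

Row reduce to echelon form.
Swap R1 ↔ R2
R3 ← R3 + R1: [0, -3, 3, 3, 2, 6]
R5 ← R5 − (4)·R1: [0, -6, -6, -6, 12, 12]
R3 ← R3 − (1/2)·R2: [0, 0, 3, 3, 1, 6]
R4 ← R4 + (1/3)·R2: [0, 0, -1, -1, 5/3, 2]
R5 ← R5 − R2: [0, 0, -6, -6, 10, 12]
R4 ← R4 + (1/3)·R3: [0, 0, 0, 0, 2, 4]
R5 ← R5 + (2)·R3: [0, 0, 0, 0, 12, 24]
R5 ← R5 − (6)·R4: [0, 0, 0, 0, 0, 0]
4 nonzero rows, so rank(C) = 4.
C has 6 columns; by rank–nullity, nullity = 6 − 4 = 2.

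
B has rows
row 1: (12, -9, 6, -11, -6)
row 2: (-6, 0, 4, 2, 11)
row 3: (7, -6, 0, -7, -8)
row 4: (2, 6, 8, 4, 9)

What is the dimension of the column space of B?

3

Row reduce to echelon form.
R2 ← R2 + (1/2)·R1: [0, -9/2, 7, -7/2, 8]
R3 ← R3 − (7/12)·R1: [0, -3/4, -7/2, -7/12, -9/2]
R4 ← R4 − (1/6)·R1: [0, 15/2, 7, 35/6, 10]
R3 ← R3 − (1/6)·R2: [0, 0, -14/3, 0, -35/6]
R4 ← R4 + (5/3)·R2: [0, 0, 56/3, 0, 70/3]
R4 ← R4 + (4)·R3: [0, 0, 0, 0, 0]
Echelon form has 3 nonzero rows, so rank(B) = 3.
The column space has dimension equal to the rank: 3.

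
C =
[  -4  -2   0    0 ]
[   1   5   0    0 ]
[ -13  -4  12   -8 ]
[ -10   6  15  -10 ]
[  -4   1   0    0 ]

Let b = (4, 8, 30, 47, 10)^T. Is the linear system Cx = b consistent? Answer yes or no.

Row reduce the augmented matrix [C | b].
R2 ← R2 + (1/4)·R1: [0, 9/2, 0, 0, 9]
R3 ← R3 − (13/4)·R1: [0, 5/2, 12, -8, 17]
R4 ← R4 − (5/2)·R1: [0, 11, 15, -10, 37]
R5 ← R5 − R1: [0, 3, 0, 0, 6]
R3 ← R3 − (5/9)·R2: [0, 0, 12, -8, 12]
R4 ← R4 − (22/9)·R2: [0, 0, 15, -10, 15]
R5 ← R5 − (2/3)·R2: [0, 0, 0, 0, 0]
R4 ← R4 − (5/4)·R3: [0, 0, 0, 0, 0]
The echelon form has 3 nonzero rows, and every pivot lies in the first 4 columns, so rank(C) = rank([C|b]) = 3.
The system is consistent.

yes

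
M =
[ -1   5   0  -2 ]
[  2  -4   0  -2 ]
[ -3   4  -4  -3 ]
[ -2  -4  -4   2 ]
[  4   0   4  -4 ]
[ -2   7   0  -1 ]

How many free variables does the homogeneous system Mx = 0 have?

Row reduce to echelon form.
R2 ← R2 + (2)·R1: [0, 6, 0, -6]
R3 ← R3 − (3)·R1: [0, -11, -4, 3]
R4 ← R4 − (2)·R1: [0, -14, -4, 6]
R5 ← R5 + (4)·R1: [0, 20, 4, -12]
R6 ← R6 − (2)·R1: [0, -3, 0, 3]
R3 ← R3 + (11/6)·R2: [0, 0, -4, -8]
R4 ← R4 + (7/3)·R2: [0, 0, -4, -8]
R5 ← R5 − (10/3)·R2: [0, 0, 4, 8]
R6 ← R6 + (1/2)·R2: [0, 0, 0, 0]
R4 ← R4 − R3: [0, 0, 0, 0]
R5 ← R5 + R3: [0, 0, 0, 0]
3 nonzero rows, so rank(M) = 3.
M has 4 columns; by rank–nullity, nullity = 4 − 3 = 1.

1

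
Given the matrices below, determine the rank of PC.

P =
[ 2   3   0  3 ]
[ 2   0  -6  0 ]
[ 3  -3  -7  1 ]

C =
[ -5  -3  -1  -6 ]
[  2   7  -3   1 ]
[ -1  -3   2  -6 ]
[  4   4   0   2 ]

3

First compute PC:
[[  8,  27, -11,  -3],
 [ -4,  12, -14,  24],
 [-10,  -5,  -8,  23]]
Now row reduce the product.
R2 ← R2 + (1/2)·R1: [0, 51/2, -39/2, 45/2]
R3 ← R3 + (5/4)·R1: [0, 115/4, -87/4, 77/4]
R3 ← R3 − (115/102)·R2: [0, 0, 4/17, -104/17]
3 nonzero rows, so rank(PC) = 3.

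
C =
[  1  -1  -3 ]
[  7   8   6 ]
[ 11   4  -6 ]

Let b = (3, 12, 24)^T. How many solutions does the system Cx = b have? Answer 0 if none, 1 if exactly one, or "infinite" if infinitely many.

infinite

Row reduce the augmented matrix [C | b].
R2 ← R2 − (7)·R1: [0, 15, 27, -9]
R3 ← R3 − (11)·R1: [0, 15, 27, -9]
R3 ← R3 − R2: [0, 0, 0, 0]
The echelon form has 2 nonzero rows, and every pivot lies in the first 3 columns, so rank(C) = rank([C|b]) = 2.
The system is consistent.
rank = 2 < 3 unknowns, so there are infinitely many solutions.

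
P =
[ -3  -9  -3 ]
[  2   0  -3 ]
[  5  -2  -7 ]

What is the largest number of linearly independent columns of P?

Row reduce to echelon form.
R2 ← R2 + (2/3)·R1: [0, -6, -5]
R3 ← R3 + (5/3)·R1: [0, -17, -12]
R3 ← R3 − (17/6)·R2: [0, 0, 13/6]
Echelon form has 3 nonzero rows, so rank(P) = 3.
The rank gives the maximum number of linearly independent columns: 3.

3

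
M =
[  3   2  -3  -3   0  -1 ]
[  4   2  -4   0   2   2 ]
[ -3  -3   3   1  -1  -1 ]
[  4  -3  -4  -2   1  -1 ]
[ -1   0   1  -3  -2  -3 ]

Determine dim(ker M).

3

Row reduce to echelon form.
R2 ← R2 − (4/3)·R1: [0, -2/3, 0, 4, 2, 10/3]
R3 ← R3 + R1: [0, -1, 0, -2, -1, -2]
R4 ← R4 − (4/3)·R1: [0, -17/3, 0, 2, 1, 1/3]
R5 ← R5 + (1/3)·R1: [0, 2/3, 0, -4, -2, -10/3]
R3 ← R3 − (3/2)·R2: [0, 0, 0, -8, -4, -7]
R4 ← R4 − (17/2)·R2: [0, 0, 0, -32, -16, -28]
R5 ← R5 + R2: [0, 0, 0, 0, 0, 0]
R4 ← R4 − (4)·R3: [0, 0, 0, 0, 0, 0]
3 nonzero rows, so rank(M) = 3.
M has 6 columns; by rank–nullity, nullity = 6 − 3 = 3.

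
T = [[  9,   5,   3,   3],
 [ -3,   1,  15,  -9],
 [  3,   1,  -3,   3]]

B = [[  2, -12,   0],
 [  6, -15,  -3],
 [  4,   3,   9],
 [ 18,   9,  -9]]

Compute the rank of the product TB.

2

First compute TB:
[[114, -147, -15],
 [-102, -15, 213],
 [ 54, -33, -57]]
Now row reduce the product.
R2 ← R2 + (17/19)·R1: [0, -2784/19, 3792/19]
R3 ← R3 − (9/19)·R1: [0, 696/19, -948/19]
R3 ← R3 + (1/4)·R2: [0, 0, 0]
2 nonzero rows, so rank(TB) = 2.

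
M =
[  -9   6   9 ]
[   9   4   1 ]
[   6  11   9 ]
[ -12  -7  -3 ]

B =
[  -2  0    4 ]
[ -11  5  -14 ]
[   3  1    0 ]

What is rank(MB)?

2

First compute MB:
[[-21,  39, -120],
 [-59,  21, -20],
 [-106,  64, -130],
 [ 92, -38,  50]]
Now row reduce the product.
R2 ← R2 − (59/21)·R1: [0, -620/7, 2220/7]
R3 ← R3 − (106/21)·R1: [0, -930/7, 3330/7]
R4 ← R4 + (92/21)·R1: [0, 930/7, -3330/7]
R3 ← R3 − (3/2)·R2: [0, 0, 0]
R4 ← R4 + (3/2)·R2: [0, 0, 0]
2 nonzero rows, so rank(MB) = 2.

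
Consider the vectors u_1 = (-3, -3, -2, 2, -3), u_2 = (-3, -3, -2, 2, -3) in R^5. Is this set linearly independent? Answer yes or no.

no

Form the matrix with these vectors as rows and row reduce.
R2 ← R2 − R1: [0, 0, 0, 0, 0]
1 nonzero row, so the 2 vectors span a space of dimension 1.
Since 1 < 2, the vectors are linearly dependent.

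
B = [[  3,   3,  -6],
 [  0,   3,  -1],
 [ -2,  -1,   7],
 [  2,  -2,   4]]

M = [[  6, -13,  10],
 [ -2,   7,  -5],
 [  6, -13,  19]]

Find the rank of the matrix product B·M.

First compute BM:
[[-24,  60, -99],
 [-12,  34, -34],
 [ 32, -72, 118],
 [ 40, -92, 106]]
Now row reduce the product.
R2 ← R2 − (1/2)·R1: [0, 4, 31/2]
R3 ← R3 + (4/3)·R1: [0, 8, -14]
R4 ← R4 + (5/3)·R1: [0, 8, -59]
R3 ← R3 − (2)·R2: [0, 0, -45]
R4 ← R4 − (2)·R2: [0, 0, -90]
R4 ← R4 − (2)·R3: [0, 0, 0]
3 nonzero rows, so rank(BM) = 3.

3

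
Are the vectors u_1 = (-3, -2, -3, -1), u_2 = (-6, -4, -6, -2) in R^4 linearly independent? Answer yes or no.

Form the matrix with these vectors as rows and row reduce.
R2 ← R2 − (2)·R1: [0, 0, 0, 0]
1 nonzero row, so the 2 vectors span a space of dimension 1.
Since 1 < 2, the vectors are linearly dependent.

no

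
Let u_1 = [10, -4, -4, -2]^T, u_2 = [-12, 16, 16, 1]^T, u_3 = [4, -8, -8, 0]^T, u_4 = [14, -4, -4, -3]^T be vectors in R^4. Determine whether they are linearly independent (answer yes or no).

no

Form the matrix with these vectors as rows and row reduce.
R2 ← R2 + (6/5)·R1: [0, 56/5, 56/5, -7/5]
R3 ← R3 − (2/5)·R1: [0, -32/5, -32/5, 4/5]
R4 ← R4 − (7/5)·R1: [0, 8/5, 8/5, -1/5]
R3 ← R3 + (4/7)·R2: [0, 0, 0, 0]
R4 ← R4 − (1/7)·R2: [0, 0, 0, 0]
2 nonzero rows, so the 4 vectors span a space of dimension 2.
Since 2 < 4, the vectors are linearly dependent.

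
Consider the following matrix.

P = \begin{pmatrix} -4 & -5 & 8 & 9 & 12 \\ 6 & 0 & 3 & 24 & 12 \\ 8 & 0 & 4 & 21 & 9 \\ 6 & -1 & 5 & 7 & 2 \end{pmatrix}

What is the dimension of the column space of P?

3

Row reduce to echelon form.
R2 ← R2 + (3/2)·R1: [0, -15/2, 15, 75/2, 30]
R3 ← R3 + (2)·R1: [0, -10, 20, 39, 33]
R4 ← R4 + (3/2)·R1: [0, -17/2, 17, 41/2, 20]
R3 ← R3 − (4/3)·R2: [0, 0, 0, -11, -7]
R4 ← R4 − (17/15)·R2: [0, 0, 0, -22, -14]
R4 ← R4 − (2)·R3: [0, 0, 0, 0, 0]
Echelon form has 3 nonzero rows, so rank(P) = 3.
The column space has dimension equal to the rank: 3.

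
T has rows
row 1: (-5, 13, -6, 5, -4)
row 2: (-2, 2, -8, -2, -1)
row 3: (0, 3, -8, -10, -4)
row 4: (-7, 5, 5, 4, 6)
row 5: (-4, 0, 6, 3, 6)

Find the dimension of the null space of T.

0

Row reduce to echelon form.
R2 ← R2 − (2/5)·R1: [0, -16/5, -28/5, -4, 3/5]
R4 ← R4 − (7/5)·R1: [0, -66/5, 67/5, -3, 58/5]
R5 ← R5 − (4/5)·R1: [0, -52/5, 54/5, -1, 46/5]
R3 ← R3 + (15/16)·R2: [0, 0, -53/4, -55/4, -55/16]
R4 ← R4 − (33/8)·R2: [0, 0, 73/2, 27/2, 73/8]
R5 ← R5 − (13/4)·R2: [0, 0, 29, 12, 29/4]
R4 ← R4 + (146/53)·R3: [0, 0, 0, -1292/53, -73/212]
R5 ← R5 + (116/53)·R3: [0, 0, 0, -959/53, -29/106]
R5 ← R5 − (959/1292)·R4: [0, 0, 0, 0, -93/5168]
5 nonzero rows, so rank(T) = 5.
T has 5 columns; by rank–nullity, nullity = 5 − 5 = 0.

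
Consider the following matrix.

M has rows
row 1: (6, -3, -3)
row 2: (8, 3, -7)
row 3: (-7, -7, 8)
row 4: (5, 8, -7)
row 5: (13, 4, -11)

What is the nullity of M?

1

Row reduce to echelon form.
R2 ← R2 − (4/3)·R1: [0, 7, -3]
R3 ← R3 + (7/6)·R1: [0, -21/2, 9/2]
R4 ← R4 − (5/6)·R1: [0, 21/2, -9/2]
R5 ← R5 − (13/6)·R1: [0, 21/2, -9/2]
R3 ← R3 + (3/2)·R2: [0, 0, 0]
R4 ← R4 − (3/2)·R2: [0, 0, 0]
R5 ← R5 − (3/2)·R2: [0, 0, 0]
2 nonzero rows, so rank(M) = 2.
M has 3 columns; by rank–nullity, nullity = 3 − 2 = 1.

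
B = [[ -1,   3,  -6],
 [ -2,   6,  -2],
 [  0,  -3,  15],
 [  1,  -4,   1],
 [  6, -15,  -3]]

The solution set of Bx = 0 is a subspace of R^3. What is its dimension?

Row reduce to echelon form.
R2 ← R2 − (2)·R1: [0, 0, 10]
R4 ← R4 + R1: [0, -1, -5]
R5 ← R5 + (6)·R1: [0, 3, -39]
Swap R2 ↔ R3
R4 ← R4 − (1/3)·R2: [0, 0, -10]
R5 ← R5 + R2: [0, 0, -24]
R4 ← R4 + R3: [0, 0, 0]
R5 ← R5 + (12/5)·R3: [0, 0, 0]
3 nonzero rows, so rank(B) = 3.
B has 3 columns; by rank–nullity, nullity = 3 − 3 = 0.

0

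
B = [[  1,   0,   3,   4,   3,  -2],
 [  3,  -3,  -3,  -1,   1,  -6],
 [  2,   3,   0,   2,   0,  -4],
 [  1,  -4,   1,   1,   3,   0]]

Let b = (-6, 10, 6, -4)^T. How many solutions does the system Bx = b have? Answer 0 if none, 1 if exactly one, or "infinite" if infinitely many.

infinite

Row reduce the augmented matrix [B | b].
R2 ← R2 − (3)·R1: [0, -3, -12, -13, -8, 0, 28]
R3 ← R3 − (2)·R1: [0, 3, -6, -6, -6, 0, 18]
R4 ← R4 − R1: [0, -4, -2, -3, 0, 2, 2]
R3 ← R3 + R2: [0, 0, -18, -19, -14, 0, 46]
R4 ← R4 − (4/3)·R2: [0, 0, 14, 43/3, 32/3, 2, -106/3]
R4 ← R4 + (7/9)·R3: [0, 0, 0, -4/9, -2/9, 2, 4/9]
The echelon form has 4 nonzero rows, and every pivot lies in the first 6 columns, so rank(B) = rank([B|b]) = 4.
The system is consistent.
rank = 4 < 6 unknowns, so there are infinitely many solutions.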